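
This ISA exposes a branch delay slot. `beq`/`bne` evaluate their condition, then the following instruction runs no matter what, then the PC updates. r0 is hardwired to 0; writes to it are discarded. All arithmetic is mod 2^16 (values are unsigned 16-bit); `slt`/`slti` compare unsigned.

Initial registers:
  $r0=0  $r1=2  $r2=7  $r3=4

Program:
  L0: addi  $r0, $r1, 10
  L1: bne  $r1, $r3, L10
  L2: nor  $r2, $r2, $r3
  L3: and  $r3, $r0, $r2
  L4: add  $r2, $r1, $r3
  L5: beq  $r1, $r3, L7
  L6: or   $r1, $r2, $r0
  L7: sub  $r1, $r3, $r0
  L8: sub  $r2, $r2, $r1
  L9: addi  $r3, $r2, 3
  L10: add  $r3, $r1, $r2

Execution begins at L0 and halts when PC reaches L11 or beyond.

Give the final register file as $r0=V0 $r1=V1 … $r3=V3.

$r0=0 $r1=2 $r2=65528 $r3=65530

#0 addi  $r0, $r1, 10 ; 0/2/7/4
#1 bne  $r1, $r3, L10 ; 0/2/7/4 ; →target
#2 nor  $r2, $r2, $r3 ; 0/2/65528/4
#10 add  $r3, $r1, $r2 ; 0/2/65528/65530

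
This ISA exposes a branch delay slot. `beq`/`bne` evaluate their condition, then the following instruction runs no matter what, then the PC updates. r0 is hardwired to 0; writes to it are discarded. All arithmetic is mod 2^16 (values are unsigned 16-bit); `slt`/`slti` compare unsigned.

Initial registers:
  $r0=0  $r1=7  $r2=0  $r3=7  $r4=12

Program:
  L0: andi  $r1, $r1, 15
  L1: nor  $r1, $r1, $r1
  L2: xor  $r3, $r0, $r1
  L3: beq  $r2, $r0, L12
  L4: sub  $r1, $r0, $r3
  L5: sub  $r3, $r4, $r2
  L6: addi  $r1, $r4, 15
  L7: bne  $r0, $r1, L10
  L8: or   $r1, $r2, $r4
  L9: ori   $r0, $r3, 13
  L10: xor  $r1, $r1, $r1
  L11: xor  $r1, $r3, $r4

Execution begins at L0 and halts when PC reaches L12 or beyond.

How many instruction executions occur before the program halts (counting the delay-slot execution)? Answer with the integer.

  step pc=0: andi  $r1, $r1, 15  regs=(0,7,0,7,12)
  step pc=1: nor  $r1, $r1, $r1  regs=(0,65528,0,7,12)
  step pc=2: xor  $r3, $r0, $r1  regs=(0,65528,0,65528,12)
  step pc=3: beq  $r2, $r0, L12  cond=T  regs=(0,65528,0,65528,12)
  step pc=4: sub  $r1, $r0, $r3  regs=(0,8,0,65528,12)

5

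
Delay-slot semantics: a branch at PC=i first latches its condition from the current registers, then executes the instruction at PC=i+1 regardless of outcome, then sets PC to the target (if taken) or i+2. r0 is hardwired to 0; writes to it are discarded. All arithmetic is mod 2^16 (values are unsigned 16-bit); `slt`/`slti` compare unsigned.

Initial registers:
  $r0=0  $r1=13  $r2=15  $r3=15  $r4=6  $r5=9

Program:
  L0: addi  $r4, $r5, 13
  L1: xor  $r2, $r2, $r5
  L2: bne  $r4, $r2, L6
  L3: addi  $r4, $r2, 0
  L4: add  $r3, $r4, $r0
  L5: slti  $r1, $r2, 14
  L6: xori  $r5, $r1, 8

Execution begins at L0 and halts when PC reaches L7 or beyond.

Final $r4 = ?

6

#0 addi  $r4, $r5, 13 ; 0/13/15/15/22/9
#1 xor  $r2, $r2, $r5 ; 0/13/6/15/22/9
#2 bne  $r4, $r2, L6 ; 0/13/6/15/22/9 ; →target
#3 addi  $r4, $r2, 0 ; 0/13/6/15/6/9
#6 xori  $r5, $r1, 8 ; 0/13/6/15/6/5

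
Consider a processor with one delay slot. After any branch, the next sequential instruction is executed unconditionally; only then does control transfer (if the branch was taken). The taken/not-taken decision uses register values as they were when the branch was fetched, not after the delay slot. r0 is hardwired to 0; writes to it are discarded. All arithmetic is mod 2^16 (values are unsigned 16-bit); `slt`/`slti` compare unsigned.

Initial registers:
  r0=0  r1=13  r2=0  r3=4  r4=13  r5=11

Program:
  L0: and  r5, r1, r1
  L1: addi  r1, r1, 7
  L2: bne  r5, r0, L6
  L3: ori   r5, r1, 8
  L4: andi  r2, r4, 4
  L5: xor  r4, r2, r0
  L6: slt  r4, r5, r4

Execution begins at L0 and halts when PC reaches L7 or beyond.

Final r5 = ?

28

PC=0  and  r5, r1, r1        | r0=0 r1=13 r2=0 r3=4 r4=13 r5=13
PC=1  addi  r1, r1, 7        | r0=0 r1=20 r2=0 r3=4 r4=13 r5=13
PC=2  bne  r5, r0, L6        | r0=0 r1=20 r2=0 r3=4 r4=13 r5=13  [TAKEN]
PC=3  ori   r5, r1, 8        | r0=0 r1=20 r2=0 r3=4 r4=13 r5=28
PC=6  slt  r4, r5, r4        | r0=0 r1=20 r2=0 r3=4 r4=0 r5=28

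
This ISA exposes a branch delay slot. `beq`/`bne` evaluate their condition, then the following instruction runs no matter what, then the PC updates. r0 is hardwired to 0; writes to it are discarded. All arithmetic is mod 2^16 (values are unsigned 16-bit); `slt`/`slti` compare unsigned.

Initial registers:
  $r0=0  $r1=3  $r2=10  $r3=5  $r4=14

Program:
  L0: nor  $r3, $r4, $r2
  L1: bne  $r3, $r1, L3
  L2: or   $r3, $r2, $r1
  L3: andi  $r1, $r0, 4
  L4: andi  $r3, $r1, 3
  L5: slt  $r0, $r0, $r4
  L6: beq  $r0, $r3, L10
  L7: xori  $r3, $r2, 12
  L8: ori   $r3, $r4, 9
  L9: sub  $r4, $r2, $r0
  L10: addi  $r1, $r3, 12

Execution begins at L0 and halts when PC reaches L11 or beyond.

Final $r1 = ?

18

  step pc=0: nor  $r3, $r4, $r2  regs=(0,3,10,65521,14)
  step pc=1: bne  $r3, $r1, L3  cond=T  regs=(0,3,10,65521,14)
  step pc=2: or   $r3, $r2, $r1  regs=(0,3,10,11,14)
  step pc=3: andi  $r1, $r0, 4  regs=(0,0,10,11,14)
  step pc=4: andi  $r3, $r1, 3  regs=(0,0,10,0,14)
  step pc=5: slt  $r0, $r0, $r4  regs=(0,0,10,0,14)
  step pc=6: beq  $r0, $r3, L10  cond=T  regs=(0,0,10,0,14)
  step pc=7: xori  $r3, $r2, 12  regs=(0,0,10,6,14)
  step pc=10: addi  $r1, $r3, 12  regs=(0,18,10,6,14)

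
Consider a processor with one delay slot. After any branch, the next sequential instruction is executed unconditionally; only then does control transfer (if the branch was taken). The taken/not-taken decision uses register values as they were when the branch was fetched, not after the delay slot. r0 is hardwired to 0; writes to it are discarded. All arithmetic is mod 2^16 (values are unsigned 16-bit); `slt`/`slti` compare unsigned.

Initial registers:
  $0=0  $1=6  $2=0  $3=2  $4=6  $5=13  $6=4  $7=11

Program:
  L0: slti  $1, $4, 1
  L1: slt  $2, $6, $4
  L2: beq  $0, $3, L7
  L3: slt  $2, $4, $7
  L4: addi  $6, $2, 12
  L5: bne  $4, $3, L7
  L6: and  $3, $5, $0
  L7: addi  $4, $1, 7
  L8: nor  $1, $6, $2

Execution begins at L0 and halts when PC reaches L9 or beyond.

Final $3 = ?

PC=0  slti  $1, $4, 1        | $0=0 $1=0 $2=0 $3=2 $4=6 $5=13 $6=4 $7=11
PC=1  slt  $2, $6, $4        | $0=0 $1=0 $2=1 $3=2 $4=6 $5=13 $6=4 $7=11
PC=2  beq  $0, $3, L7        | $0=0 $1=0 $2=1 $3=2 $4=6 $5=13 $6=4 $7=11  [not taken]
PC=3  slt  $2, $4, $7        | $0=0 $1=0 $2=1 $3=2 $4=6 $5=13 $6=4 $7=11
PC=4  addi  $6, $2, 12       | $0=0 $1=0 $2=1 $3=2 $4=6 $5=13 $6=13 $7=11
PC=5  bne  $4, $3, L7        | $0=0 $1=0 $2=1 $3=2 $4=6 $5=13 $6=13 $7=11  [TAKEN]
PC=6  and  $3, $5, $0        | $0=0 $1=0 $2=1 $3=0 $4=6 $5=13 $6=13 $7=11
PC=7  addi  $4, $1, 7        | $0=0 $1=0 $2=1 $3=0 $4=7 $5=13 $6=13 $7=11
PC=8  nor  $1, $6, $2        | $0=0 $1=65522 $2=1 $3=0 $4=7 $5=13 $6=13 $7=11

0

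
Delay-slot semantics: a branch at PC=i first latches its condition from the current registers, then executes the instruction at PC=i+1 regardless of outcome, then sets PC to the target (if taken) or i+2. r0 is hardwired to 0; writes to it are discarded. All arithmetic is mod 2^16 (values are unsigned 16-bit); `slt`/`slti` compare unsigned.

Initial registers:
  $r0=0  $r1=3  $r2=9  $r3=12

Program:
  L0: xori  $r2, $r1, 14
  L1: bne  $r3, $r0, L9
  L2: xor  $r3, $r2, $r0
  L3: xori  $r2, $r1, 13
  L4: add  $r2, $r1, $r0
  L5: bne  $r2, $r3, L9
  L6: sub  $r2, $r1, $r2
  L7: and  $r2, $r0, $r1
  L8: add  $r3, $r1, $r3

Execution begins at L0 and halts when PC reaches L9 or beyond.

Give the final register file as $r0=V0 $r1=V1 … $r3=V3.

$r0=0 $r1=3 $r2=13 $r3=13

[0] xori  $r2, $r1, 14  →  {$r0:0, $r1:3, $r2:13, $r3:12}
[1] bne  $r3, $r0, L9  →  {$r0:0, $r1:3, $r2:13, $r3:12}  ⟨branch taken⟩
[2] xor  $r3, $r2, $r0  →  {$r0:0, $r1:3, $r2:13, $r3:13}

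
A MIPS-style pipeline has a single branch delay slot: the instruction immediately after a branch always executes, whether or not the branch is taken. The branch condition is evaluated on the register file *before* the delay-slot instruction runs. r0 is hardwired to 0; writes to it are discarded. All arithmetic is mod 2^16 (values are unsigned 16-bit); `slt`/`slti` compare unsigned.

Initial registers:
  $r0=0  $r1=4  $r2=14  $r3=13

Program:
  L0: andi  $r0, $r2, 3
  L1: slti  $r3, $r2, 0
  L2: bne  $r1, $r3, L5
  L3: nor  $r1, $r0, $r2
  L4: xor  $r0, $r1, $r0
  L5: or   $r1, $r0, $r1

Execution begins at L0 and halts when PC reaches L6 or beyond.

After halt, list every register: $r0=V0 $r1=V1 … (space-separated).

#0 andi  $r0, $r2, 3 ; 0/4/14/13
#1 slti  $r3, $r2, 0 ; 0/4/14/0
#2 bne  $r1, $r3, L5 ; 0/4/14/0 ; →target
#3 nor  $r1, $r0, $r2 ; 0/65521/14/0
#5 or   $r1, $r0, $r1 ; 0/65521/14/0

$r0=0 $r1=65521 $r2=14 $r3=0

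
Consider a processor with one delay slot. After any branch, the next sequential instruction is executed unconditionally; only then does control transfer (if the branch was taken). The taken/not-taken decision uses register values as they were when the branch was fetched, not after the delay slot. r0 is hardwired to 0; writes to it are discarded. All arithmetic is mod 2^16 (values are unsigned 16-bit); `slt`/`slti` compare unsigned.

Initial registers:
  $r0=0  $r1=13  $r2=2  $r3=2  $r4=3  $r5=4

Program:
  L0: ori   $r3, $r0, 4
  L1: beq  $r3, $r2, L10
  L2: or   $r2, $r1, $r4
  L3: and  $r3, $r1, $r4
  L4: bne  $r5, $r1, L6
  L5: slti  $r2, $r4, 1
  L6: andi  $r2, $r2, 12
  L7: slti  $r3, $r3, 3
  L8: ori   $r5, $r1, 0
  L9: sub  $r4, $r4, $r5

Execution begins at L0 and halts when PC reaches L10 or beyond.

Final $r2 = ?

0

PC=0  ori   $r3, $r0, 4      | $r0=0 $r1=13 $r2=2 $r3=4 $r4=3 $r5=4
PC=1  beq  $r3, $r2, L10     | $r0=0 $r1=13 $r2=2 $r3=4 $r4=3 $r5=4  [not taken]
PC=2  or   $r2, $r1, $r4     | $r0=0 $r1=13 $r2=15 $r3=4 $r4=3 $r5=4
PC=3  and  $r3, $r1, $r4     | $r0=0 $r1=13 $r2=15 $r3=1 $r4=3 $r5=4
PC=4  bne  $r5, $r1, L6      | $r0=0 $r1=13 $r2=15 $r3=1 $r4=3 $r5=4  [TAKEN]
PC=5  slti  $r2, $r4, 1      | $r0=0 $r1=13 $r2=0 $r3=1 $r4=3 $r5=4
PC=6  andi  $r2, $r2, 12     | $r0=0 $r1=13 $r2=0 $r3=1 $r4=3 $r5=4
PC=7  slti  $r3, $r3, 3      | $r0=0 $r1=13 $r2=0 $r3=1 $r4=3 $r5=4
PC=8  ori   $r5, $r1, 0      | $r0=0 $r1=13 $r2=0 $r3=1 $r4=3 $r5=13
PC=9  sub  $r4, $r4, $r5     | $r0=0 $r1=13 $r2=0 $r3=1 $r4=65526 $r5=13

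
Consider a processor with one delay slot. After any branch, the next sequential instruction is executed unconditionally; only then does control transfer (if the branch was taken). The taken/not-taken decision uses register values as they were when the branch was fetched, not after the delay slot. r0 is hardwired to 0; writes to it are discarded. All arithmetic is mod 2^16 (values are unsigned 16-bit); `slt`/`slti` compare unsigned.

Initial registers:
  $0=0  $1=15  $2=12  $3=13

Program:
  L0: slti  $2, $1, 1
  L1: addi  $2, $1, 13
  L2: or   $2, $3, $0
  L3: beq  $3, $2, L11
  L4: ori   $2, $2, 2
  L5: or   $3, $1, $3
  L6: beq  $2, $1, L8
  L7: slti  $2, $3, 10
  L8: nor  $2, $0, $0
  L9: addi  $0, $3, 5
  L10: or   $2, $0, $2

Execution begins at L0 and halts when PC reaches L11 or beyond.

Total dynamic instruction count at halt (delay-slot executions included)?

#0 slti  $2, $1, 1 ; 0/15/0/13
#1 addi  $2, $1, 13 ; 0/15/28/13
#2 or   $2, $3, $0 ; 0/15/13/13
#3 beq  $3, $2, L11 ; 0/15/13/13 ; →target
#4 ori   $2, $2, 2 ; 0/15/15/13

5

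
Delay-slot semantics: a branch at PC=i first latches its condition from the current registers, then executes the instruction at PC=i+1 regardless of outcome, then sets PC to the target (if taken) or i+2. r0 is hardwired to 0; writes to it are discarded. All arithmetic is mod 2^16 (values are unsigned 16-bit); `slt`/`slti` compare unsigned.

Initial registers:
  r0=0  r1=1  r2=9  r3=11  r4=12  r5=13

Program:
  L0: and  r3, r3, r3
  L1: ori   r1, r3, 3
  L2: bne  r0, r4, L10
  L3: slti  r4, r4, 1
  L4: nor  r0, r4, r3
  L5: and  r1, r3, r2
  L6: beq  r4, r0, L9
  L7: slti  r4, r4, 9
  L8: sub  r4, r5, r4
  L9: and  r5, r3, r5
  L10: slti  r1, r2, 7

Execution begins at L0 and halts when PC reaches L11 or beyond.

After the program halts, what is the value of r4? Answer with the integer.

0

PC=0  and  r3, r3, r3        | r0=0 r1=1 r2=9 r3=11 r4=12 r5=13
PC=1  ori   r1, r3, 3        | r0=0 r1=11 r2=9 r3=11 r4=12 r5=13
PC=2  bne  r0, r4, L10       | r0=0 r1=11 r2=9 r3=11 r4=12 r5=13  [TAKEN]
PC=3  slti  r4, r4, 1        | r0=0 r1=11 r2=9 r3=11 r4=0 r5=13
PC=10 slti  r1, r2, 7        | r0=0 r1=0 r2=9 r3=11 r4=0 r5=13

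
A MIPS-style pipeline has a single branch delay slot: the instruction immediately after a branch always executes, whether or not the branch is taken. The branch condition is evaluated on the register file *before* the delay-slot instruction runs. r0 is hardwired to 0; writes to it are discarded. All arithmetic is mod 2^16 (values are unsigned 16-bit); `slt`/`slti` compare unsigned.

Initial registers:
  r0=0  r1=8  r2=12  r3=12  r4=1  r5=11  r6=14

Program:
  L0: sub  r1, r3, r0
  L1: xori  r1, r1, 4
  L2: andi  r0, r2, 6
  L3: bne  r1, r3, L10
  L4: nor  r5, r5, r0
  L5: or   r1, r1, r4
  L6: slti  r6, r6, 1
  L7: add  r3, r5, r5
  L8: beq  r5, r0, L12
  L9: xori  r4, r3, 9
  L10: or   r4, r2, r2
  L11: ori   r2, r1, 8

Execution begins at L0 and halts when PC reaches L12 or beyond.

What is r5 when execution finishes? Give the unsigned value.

PC=0  sub  r1, r3, r0        | r0=0 r1=12 r2=12 r3=12 r4=1 r5=11 r6=14
PC=1  xori  r1, r1, 4        | r0=0 r1=8 r2=12 r3=12 r4=1 r5=11 r6=14
PC=2  andi  r0, r2, 6        | r0=0 r1=8 r2=12 r3=12 r4=1 r5=11 r6=14
PC=3  bne  r1, r3, L10       | r0=0 r1=8 r2=12 r3=12 r4=1 r5=11 r6=14  [TAKEN]
PC=4  nor  r5, r5, r0        | r0=0 r1=8 r2=12 r3=12 r4=1 r5=65524 r6=14
PC=10 or   r4, r2, r2        | r0=0 r1=8 r2=12 r3=12 r4=12 r5=65524 r6=14
PC=11 ori   r2, r1, 8        | r0=0 r1=8 r2=8 r3=12 r4=12 r5=65524 r6=14

65524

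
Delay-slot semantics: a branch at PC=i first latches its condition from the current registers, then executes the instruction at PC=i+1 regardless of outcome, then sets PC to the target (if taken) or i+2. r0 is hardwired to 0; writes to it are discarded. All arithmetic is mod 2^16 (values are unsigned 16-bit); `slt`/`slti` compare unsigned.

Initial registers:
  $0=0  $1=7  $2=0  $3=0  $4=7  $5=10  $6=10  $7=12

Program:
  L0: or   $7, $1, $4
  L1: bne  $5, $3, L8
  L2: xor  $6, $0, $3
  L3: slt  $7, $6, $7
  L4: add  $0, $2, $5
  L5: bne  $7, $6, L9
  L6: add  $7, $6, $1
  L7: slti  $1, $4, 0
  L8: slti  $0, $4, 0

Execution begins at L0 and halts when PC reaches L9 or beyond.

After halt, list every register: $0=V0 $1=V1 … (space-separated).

$0=0 $1=7 $2=0 $3=0 $4=7 $5=10 $6=0 $7=7

PC=0  or   $7, $1, $4        | $0=0 $1=7 $2=0 $3=0 $4=7 $5=10 $6=10 $7=7
PC=1  bne  $5, $3, L8        | $0=0 $1=7 $2=0 $3=0 $4=7 $5=10 $6=10 $7=7  [TAKEN]
PC=2  xor  $6, $0, $3        | $0=0 $1=7 $2=0 $3=0 $4=7 $5=10 $6=0 $7=7
PC=8  slti  $0, $4, 0        | $0=0 $1=7 $2=0 $3=0 $4=7 $5=10 $6=0 $7=7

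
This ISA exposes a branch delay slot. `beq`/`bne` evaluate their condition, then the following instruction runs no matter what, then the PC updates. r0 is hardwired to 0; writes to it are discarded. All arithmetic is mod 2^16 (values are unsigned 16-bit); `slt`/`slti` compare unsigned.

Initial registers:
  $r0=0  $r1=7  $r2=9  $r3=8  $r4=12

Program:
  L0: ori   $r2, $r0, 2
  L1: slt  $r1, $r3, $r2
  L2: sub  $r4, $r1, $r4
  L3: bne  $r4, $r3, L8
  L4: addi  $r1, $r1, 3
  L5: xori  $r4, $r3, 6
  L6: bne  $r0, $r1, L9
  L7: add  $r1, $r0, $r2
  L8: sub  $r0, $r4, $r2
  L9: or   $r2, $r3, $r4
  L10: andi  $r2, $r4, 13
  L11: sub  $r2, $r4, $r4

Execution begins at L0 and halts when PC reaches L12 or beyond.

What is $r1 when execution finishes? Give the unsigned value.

3

  step pc=0: ori   $r2, $r0, 2  regs=(0,7,2,8,12)
  step pc=1: slt  $r1, $r3, $r2  regs=(0,0,2,8,12)
  step pc=2: sub  $r4, $r1, $r4  regs=(0,0,2,8,65524)
  step pc=3: bne  $r4, $r3, L8  cond=T  regs=(0,0,2,8,65524)
  step pc=4: addi  $r1, $r1, 3  regs=(0,3,2,8,65524)
  step pc=8: sub  $r0, $r4, $r2  regs=(0,3,2,8,65524)
  step pc=9: or   $r2, $r3, $r4  regs=(0,3,65532,8,65524)
  step pc=10: andi  $r2, $r4, 13  regs=(0,3,4,8,65524)
  step pc=11: sub  $r2, $r4, $r4  regs=(0,3,0,8,65524)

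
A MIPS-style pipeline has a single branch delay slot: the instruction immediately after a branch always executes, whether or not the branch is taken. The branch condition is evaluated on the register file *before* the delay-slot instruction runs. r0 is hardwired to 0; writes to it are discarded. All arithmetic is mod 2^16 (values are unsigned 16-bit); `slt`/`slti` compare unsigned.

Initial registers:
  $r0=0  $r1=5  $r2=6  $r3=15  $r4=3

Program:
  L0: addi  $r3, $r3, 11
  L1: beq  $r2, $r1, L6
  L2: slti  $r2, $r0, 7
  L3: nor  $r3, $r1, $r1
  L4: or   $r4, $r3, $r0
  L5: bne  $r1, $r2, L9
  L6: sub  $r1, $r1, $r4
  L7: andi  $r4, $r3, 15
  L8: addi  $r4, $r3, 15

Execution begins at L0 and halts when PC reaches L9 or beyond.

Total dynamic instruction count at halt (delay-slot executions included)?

7

PC=0  addi  $r3, $r3, 11     | $r0=0 $r1=5 $r2=6 $r3=26 $r4=3
PC=1  beq  $r2, $r1, L6      | $r0=0 $r1=5 $r2=6 $r3=26 $r4=3  [not taken]
PC=2  slti  $r2, $r0, 7      | $r0=0 $r1=5 $r2=1 $r3=26 $r4=3
PC=3  nor  $r3, $r1, $r1     | $r0=0 $r1=5 $r2=1 $r3=65530 $r4=3
PC=4  or   $r4, $r3, $r0     | $r0=0 $r1=5 $r2=1 $r3=65530 $r4=65530
PC=5  bne  $r1, $r2, L9      | $r0=0 $r1=5 $r2=1 $r3=65530 $r4=65530  [TAKEN]
PC=6  sub  $r1, $r1, $r4     | $r0=0 $r1=11 $r2=1 $r3=65530 $r4=65530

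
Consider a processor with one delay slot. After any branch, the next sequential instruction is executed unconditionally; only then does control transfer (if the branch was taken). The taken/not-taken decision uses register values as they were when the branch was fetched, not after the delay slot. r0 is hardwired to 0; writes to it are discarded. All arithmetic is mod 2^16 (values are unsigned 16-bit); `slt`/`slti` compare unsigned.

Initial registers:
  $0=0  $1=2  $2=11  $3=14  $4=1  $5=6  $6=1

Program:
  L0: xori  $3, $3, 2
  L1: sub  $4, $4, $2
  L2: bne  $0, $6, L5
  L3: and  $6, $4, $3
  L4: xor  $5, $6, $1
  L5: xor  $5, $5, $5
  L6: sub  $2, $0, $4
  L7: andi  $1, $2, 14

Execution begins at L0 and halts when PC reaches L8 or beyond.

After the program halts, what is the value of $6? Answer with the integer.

#0 xori  $3, $3, 2 ; 0/2/11/12/1/6/1
#1 sub  $4, $4, $2 ; 0/2/11/12/65526/6/1
#2 bne  $0, $6, L5 ; 0/2/11/12/65526/6/1 ; →target
#3 and  $6, $4, $3 ; 0/2/11/12/65526/6/4
#5 xor  $5, $5, $5 ; 0/2/11/12/65526/0/4
#6 sub  $2, $0, $4 ; 0/2/10/12/65526/0/4
#7 andi  $1, $2, 14 ; 0/10/10/12/65526/0/4

4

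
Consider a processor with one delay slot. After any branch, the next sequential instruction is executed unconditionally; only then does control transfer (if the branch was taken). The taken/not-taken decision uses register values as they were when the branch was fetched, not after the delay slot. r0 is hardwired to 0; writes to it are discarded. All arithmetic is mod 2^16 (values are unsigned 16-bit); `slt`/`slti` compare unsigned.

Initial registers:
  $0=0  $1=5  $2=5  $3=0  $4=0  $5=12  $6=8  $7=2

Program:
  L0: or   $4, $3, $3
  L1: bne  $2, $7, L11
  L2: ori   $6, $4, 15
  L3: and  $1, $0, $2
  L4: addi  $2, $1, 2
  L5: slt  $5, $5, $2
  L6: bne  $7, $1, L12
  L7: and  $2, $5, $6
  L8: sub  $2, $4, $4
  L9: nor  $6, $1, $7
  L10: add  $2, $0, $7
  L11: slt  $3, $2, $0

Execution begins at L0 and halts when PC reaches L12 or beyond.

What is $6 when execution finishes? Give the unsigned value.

#0 or   $4, $3, $3 ; 0/5/5/0/0/12/8/2
#1 bne  $2, $7, L11 ; 0/5/5/0/0/12/8/2 ; →target
#2 ori   $6, $4, 15 ; 0/5/5/0/0/12/15/2
#11 slt  $3, $2, $0 ; 0/5/5/0/0/12/15/2

15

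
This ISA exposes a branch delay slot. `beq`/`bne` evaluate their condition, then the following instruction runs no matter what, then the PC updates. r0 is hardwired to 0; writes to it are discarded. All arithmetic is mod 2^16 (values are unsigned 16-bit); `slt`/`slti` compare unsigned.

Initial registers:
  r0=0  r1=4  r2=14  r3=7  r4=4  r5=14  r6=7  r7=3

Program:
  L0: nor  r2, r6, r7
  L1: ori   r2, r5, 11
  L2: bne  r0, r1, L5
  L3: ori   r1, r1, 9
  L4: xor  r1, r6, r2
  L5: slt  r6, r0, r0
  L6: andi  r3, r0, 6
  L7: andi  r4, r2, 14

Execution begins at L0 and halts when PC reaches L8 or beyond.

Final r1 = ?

13

PC=0  nor  r2, r6, r7        | r0=0 r1=4 r2=65528 r3=7 r4=4 r5=14 r6=7 r7=3
PC=1  ori   r2, r5, 11       | r0=0 r1=4 r2=15 r3=7 r4=4 r5=14 r6=7 r7=3
PC=2  bne  r0, r1, L5        | r0=0 r1=4 r2=15 r3=7 r4=4 r5=14 r6=7 r7=3  [TAKEN]
PC=3  ori   r1, r1, 9        | r0=0 r1=13 r2=15 r3=7 r4=4 r5=14 r6=7 r7=3
PC=5  slt  r6, r0, r0        | r0=0 r1=13 r2=15 r3=7 r4=4 r5=14 r6=0 r7=3
PC=6  andi  r3, r0, 6        | r0=0 r1=13 r2=15 r3=0 r4=4 r5=14 r6=0 r7=3
PC=7  andi  r4, r2, 14       | r0=0 r1=13 r2=15 r3=0 r4=14 r5=14 r6=0 r7=3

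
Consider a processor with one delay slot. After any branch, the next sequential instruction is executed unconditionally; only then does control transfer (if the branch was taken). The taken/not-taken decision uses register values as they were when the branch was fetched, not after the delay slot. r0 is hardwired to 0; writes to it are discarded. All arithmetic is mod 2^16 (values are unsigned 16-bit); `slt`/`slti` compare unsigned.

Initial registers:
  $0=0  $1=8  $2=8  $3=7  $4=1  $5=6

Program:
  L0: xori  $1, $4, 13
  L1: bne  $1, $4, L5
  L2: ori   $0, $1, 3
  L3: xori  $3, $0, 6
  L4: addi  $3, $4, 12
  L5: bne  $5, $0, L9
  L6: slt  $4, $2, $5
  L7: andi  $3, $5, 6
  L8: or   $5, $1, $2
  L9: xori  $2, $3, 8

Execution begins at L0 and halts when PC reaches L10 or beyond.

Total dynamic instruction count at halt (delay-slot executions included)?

  step pc=0: xori  $1, $4, 13  regs=(0,12,8,7,1,6)
  step pc=1: bne  $1, $4, L5  cond=T  regs=(0,12,8,7,1,6)
  step pc=2: ori   $0, $1, 3  regs=(0,12,8,7,1,6)
  step pc=5: bne  $5, $0, L9  cond=T  regs=(0,12,8,7,1,6)
  step pc=6: slt  $4, $2, $5  regs=(0,12,8,7,0,6)
  step pc=9: xori  $2, $3, 8  regs=(0,12,15,7,0,6)

6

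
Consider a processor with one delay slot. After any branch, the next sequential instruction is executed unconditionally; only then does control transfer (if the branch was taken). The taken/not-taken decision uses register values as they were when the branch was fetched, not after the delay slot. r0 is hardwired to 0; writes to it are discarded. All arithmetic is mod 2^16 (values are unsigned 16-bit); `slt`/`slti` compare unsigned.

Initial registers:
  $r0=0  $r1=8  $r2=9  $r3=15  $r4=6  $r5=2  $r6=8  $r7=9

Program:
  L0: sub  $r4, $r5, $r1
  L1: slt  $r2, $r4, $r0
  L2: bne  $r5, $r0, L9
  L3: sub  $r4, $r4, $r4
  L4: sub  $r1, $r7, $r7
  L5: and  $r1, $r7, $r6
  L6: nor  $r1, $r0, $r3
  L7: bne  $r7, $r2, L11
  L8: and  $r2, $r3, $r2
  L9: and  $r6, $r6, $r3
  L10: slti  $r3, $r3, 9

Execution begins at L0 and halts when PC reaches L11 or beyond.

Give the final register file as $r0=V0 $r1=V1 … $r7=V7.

[0] sub  $r4, $r5, $r1  →  {$r0:0, $r1:8, $r2:9, $r3:15, $r4:65530, $r5:2, $r6:8, $r7:9}
[1] slt  $r2, $r4, $r0  →  {$r0:0, $r1:8, $r2:0, $r3:15, $r4:65530, $r5:2, $r6:8, $r7:9}
[2] bne  $r5, $r0, L9  →  {$r0:0, $r1:8, $r2:0, $r3:15, $r4:65530, $r5:2, $r6:8, $r7:9}  ⟨branch taken⟩
[3] sub  $r4, $r4, $r4  →  {$r0:0, $r1:8, $r2:0, $r3:15, $r4:0, $r5:2, $r6:8, $r7:9}
[9] and  $r6, $r6, $r3  →  {$r0:0, $r1:8, $r2:0, $r3:15, $r4:0, $r5:2, $r6:8, $r7:9}
[10] slti  $r3, $r3, 9  →  {$r0:0, $r1:8, $r2:0, $r3:0, $r4:0, $r5:2, $r6:8, $r7:9}

$r0=0 $r1=8 $r2=0 $r3=0 $r4=0 $r5=2 $r6=8 $r7=9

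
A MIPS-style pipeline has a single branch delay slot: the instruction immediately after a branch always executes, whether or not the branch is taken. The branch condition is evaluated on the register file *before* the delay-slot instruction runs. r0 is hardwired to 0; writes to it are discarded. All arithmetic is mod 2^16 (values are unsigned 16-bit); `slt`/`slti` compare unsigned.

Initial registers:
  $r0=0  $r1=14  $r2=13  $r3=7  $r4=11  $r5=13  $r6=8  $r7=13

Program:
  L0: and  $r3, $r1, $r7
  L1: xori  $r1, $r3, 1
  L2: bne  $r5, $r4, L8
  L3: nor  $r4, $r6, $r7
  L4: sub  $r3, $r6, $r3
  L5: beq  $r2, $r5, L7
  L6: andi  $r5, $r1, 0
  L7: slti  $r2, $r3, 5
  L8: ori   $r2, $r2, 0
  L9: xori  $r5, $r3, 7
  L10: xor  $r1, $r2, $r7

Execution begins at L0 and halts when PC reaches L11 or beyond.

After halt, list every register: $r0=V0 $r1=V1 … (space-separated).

PC=0  and  $r3, $r1, $r7     | $r0=0 $r1=14 $r2=13 $r3=12 $r4=11 $r5=13 $r6=8 $r7=13
PC=1  xori  $r1, $r3, 1      | $r0=0 $r1=13 $r2=13 $r3=12 $r4=11 $r5=13 $r6=8 $r7=13
PC=2  bne  $r5, $r4, L8      | $r0=0 $r1=13 $r2=13 $r3=12 $r4=11 $r5=13 $r6=8 $r7=13  [TAKEN]
PC=3  nor  $r4, $r6, $r7     | $r0=0 $r1=13 $r2=13 $r3=12 $r4=65522 $r5=13 $r6=8 $r7=13
PC=8  ori   $r2, $r2, 0      | $r0=0 $r1=13 $r2=13 $r3=12 $r4=65522 $r5=13 $r6=8 $r7=13
PC=9  xori  $r5, $r3, 7      | $r0=0 $r1=13 $r2=13 $r3=12 $r4=65522 $r5=11 $r6=8 $r7=13
PC=10 xor  $r1, $r2, $r7     | $r0=0 $r1=0 $r2=13 $r3=12 $r4=65522 $r5=11 $r6=8 $r7=13

$r0=0 $r1=0 $r2=13 $r3=12 $r4=65522 $r5=11 $r6=8 $r7=13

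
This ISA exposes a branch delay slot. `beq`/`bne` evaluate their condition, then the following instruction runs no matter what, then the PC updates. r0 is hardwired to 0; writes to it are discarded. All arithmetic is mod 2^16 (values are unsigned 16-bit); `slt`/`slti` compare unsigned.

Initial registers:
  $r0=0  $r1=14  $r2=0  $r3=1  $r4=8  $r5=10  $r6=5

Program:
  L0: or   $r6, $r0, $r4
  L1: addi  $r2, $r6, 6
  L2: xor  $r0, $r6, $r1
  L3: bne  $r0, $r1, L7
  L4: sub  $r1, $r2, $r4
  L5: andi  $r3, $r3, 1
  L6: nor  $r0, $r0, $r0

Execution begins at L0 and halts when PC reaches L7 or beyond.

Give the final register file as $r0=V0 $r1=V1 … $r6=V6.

[0] or   $r6, $r0, $r4  →  {$r0:0, $r1:14, $r2:0, $r3:1, $r4:8, $r5:10, $r6:8}
[1] addi  $r2, $r6, 6  →  {$r0:0, $r1:14, $r2:14, $r3:1, $r4:8, $r5:10, $r6:8}
[2] xor  $r0, $r6, $r1  →  {$r0:0, $r1:14, $r2:14, $r3:1, $r4:8, $r5:10, $r6:8}
[3] bne  $r0, $r1, L7  →  {$r0:0, $r1:14, $r2:14, $r3:1, $r4:8, $r5:10, $r6:8}  ⟨branch taken⟩
[4] sub  $r1, $r2, $r4  →  {$r0:0, $r1:6, $r2:14, $r3:1, $r4:8, $r5:10, $r6:8}

$r0=0 $r1=6 $r2=14 $r3=1 $r4=8 $r5=10 $r6=8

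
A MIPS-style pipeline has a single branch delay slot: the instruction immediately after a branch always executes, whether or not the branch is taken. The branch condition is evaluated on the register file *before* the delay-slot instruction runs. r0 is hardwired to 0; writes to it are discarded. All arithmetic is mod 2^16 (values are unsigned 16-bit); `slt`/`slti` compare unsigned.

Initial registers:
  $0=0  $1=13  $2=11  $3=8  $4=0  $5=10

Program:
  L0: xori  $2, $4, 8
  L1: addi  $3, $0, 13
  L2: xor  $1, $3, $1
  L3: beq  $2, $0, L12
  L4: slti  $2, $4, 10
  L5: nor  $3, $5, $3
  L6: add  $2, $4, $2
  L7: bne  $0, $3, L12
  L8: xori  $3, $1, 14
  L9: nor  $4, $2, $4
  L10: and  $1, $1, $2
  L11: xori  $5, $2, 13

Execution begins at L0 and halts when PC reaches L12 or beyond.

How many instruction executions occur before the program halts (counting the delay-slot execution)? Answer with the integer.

9

  step pc=0: xori  $2, $4, 8  regs=(0,13,8,8,0,10)
  step pc=1: addi  $3, $0, 13  regs=(0,13,8,13,0,10)
  step pc=2: xor  $1, $3, $1  regs=(0,0,8,13,0,10)
  step pc=3: beq  $2, $0, L12  cond=F  regs=(0,0,8,13,0,10)
  step pc=4: slti  $2, $4, 10  regs=(0,0,1,13,0,10)
  step pc=5: nor  $3, $5, $3  regs=(0,0,1,65520,0,10)
  step pc=6: add  $2, $4, $2  regs=(0,0,1,65520,0,10)
  step pc=7: bne  $0, $3, L12  cond=T  regs=(0,0,1,65520,0,10)
  step pc=8: xori  $3, $1, 14  regs=(0,0,1,14,0,10)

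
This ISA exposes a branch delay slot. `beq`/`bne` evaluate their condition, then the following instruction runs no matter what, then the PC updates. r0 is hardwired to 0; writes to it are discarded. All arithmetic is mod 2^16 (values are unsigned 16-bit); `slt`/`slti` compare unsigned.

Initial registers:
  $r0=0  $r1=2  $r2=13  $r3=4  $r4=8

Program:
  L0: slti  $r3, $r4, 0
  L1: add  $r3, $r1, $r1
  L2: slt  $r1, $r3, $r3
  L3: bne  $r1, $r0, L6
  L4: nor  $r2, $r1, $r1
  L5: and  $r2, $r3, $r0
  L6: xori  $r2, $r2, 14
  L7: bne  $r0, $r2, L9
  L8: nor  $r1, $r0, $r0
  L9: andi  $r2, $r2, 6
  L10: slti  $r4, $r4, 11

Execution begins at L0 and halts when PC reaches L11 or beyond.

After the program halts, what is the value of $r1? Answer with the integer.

#0 slti  $r3, $r4, 0 ; 0/2/13/0/8
#1 add  $r3, $r1, $r1 ; 0/2/13/4/8
#2 slt  $r1, $r3, $r3 ; 0/0/13/4/8
#3 bne  $r1, $r0, L6 ; 0/0/13/4/8 ; →fallthru
#4 nor  $r2, $r1, $r1 ; 0/0/65535/4/8
#5 and  $r2, $r3, $r0 ; 0/0/0/4/8
#6 xori  $r2, $r2, 14 ; 0/0/14/4/8
#7 bne  $r0, $r2, L9 ; 0/0/14/4/8 ; →target
#8 nor  $r1, $r0, $r0 ; 0/65535/14/4/8
#9 andi  $r2, $r2, 6 ; 0/65535/6/4/8
#10 slti  $r4, $r4, 11 ; 0/65535/6/4/1

65535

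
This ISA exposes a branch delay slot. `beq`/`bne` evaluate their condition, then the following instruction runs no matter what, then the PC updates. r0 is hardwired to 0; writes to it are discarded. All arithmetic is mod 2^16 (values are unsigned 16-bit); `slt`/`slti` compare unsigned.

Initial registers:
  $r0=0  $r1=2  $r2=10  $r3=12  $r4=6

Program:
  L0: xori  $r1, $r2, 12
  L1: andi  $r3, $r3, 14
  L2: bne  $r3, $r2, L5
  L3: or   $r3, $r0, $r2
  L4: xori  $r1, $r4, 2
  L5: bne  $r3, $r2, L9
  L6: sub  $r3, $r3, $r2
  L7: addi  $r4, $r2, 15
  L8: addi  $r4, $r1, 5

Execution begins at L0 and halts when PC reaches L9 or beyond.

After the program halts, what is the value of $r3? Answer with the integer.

PC=0  xori  $r1, $r2, 12     | $r0=0 $r1=6 $r2=10 $r3=12 $r4=6
PC=1  andi  $r3, $r3, 14     | $r0=0 $r1=6 $r2=10 $r3=12 $r4=6
PC=2  bne  $r3, $r2, L5      | $r0=0 $r1=6 $r2=10 $r3=12 $r4=6  [TAKEN]
PC=3  or   $r3, $r0, $r2     | $r0=0 $r1=6 $r2=10 $r3=10 $r4=6
PC=5  bne  $r3, $r2, L9      | $r0=0 $r1=6 $r2=10 $r3=10 $r4=6  [not taken]
PC=6  sub  $r3, $r3, $r2     | $r0=0 $r1=6 $r2=10 $r3=0 $r4=6
PC=7  addi  $r4, $r2, 15     | $r0=0 $r1=6 $r2=10 $r3=0 $r4=25
PC=8  addi  $r4, $r1, 5      | $r0=0 $r1=6 $r2=10 $r3=0 $r4=11

0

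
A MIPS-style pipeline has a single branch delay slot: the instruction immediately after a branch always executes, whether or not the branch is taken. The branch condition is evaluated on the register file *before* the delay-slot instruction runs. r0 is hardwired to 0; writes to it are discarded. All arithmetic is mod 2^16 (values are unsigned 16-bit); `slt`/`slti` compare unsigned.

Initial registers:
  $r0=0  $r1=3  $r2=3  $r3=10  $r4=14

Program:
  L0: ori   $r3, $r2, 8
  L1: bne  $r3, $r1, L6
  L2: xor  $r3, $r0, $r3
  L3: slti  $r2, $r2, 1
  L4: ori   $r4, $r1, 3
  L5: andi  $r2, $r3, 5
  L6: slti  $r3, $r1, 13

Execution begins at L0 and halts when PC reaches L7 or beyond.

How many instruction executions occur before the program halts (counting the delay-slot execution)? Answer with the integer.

PC=0  ori   $r3, $r2, 8      | $r0=0 $r1=3 $r2=3 $r3=11 $r4=14
PC=1  bne  $r3, $r1, L6      | $r0=0 $r1=3 $r2=3 $r3=11 $r4=14  [TAKEN]
PC=2  xor  $r3, $r0, $r3     | $r0=0 $r1=3 $r2=3 $r3=11 $r4=14
PC=6  slti  $r3, $r1, 13     | $r0=0 $r1=3 $r2=3 $r3=1 $r4=14

4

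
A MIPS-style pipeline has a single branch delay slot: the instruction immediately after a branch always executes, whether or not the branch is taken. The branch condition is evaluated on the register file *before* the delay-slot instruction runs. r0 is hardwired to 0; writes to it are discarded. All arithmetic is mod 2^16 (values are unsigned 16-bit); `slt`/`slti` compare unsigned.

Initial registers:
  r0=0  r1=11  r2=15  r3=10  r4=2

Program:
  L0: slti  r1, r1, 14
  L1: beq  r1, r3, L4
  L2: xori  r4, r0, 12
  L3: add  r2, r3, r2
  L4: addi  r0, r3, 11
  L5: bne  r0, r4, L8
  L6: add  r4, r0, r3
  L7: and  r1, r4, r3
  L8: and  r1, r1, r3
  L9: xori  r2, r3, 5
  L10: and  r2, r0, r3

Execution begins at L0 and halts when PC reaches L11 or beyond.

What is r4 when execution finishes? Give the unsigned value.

  step pc=0: slti  r1, r1, 14  regs=(0,1,15,10,2)
  step pc=1: beq  r1, r3, L4  cond=F  regs=(0,1,15,10,2)
  step pc=2: xori  r4, r0, 12  regs=(0,1,15,10,12)
  step pc=3: add  r2, r3, r2  regs=(0,1,25,10,12)
  step pc=4: addi  r0, r3, 11  regs=(0,1,25,10,12)
  step pc=5: bne  r0, r4, L8  cond=T  regs=(0,1,25,10,12)
  step pc=6: add  r4, r0, r3  regs=(0,1,25,10,10)
  step pc=8: and  r1, r1, r3  regs=(0,0,25,10,10)
  step pc=9: xori  r2, r3, 5  regs=(0,0,15,10,10)
  step pc=10: and  r2, r0, r3  regs=(0,0,0,10,10)

10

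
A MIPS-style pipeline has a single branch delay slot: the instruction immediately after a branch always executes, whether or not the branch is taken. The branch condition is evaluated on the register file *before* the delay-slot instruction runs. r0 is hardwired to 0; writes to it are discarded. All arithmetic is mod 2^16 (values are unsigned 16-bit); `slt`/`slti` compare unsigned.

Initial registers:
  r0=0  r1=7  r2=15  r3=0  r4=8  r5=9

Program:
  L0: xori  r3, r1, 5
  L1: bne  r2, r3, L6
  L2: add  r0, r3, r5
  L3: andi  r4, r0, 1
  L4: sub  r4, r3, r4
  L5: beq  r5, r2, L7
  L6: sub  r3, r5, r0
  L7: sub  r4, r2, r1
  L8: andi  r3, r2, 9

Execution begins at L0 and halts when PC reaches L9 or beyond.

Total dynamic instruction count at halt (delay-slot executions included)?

6

[0] xori  r3, r1, 5  →  {r0:0, r1:7, r2:15, r3:2, r4:8, r5:9}
[1] bne  r2, r3, L6  →  {r0:0, r1:7, r2:15, r3:2, r4:8, r5:9}  ⟨branch taken⟩
[2] add  r0, r3, r5  →  {r0:0, r1:7, r2:15, r3:2, r4:8, r5:9}
[6] sub  r3, r5, r0  →  {r0:0, r1:7, r2:15, r3:9, r4:8, r5:9}
[7] sub  r4, r2, r1  →  {r0:0, r1:7, r2:15, r3:9, r4:8, r5:9}
[8] andi  r3, r2, 9  →  {r0:0, r1:7, r2:15, r3:9, r4:8, r5:9}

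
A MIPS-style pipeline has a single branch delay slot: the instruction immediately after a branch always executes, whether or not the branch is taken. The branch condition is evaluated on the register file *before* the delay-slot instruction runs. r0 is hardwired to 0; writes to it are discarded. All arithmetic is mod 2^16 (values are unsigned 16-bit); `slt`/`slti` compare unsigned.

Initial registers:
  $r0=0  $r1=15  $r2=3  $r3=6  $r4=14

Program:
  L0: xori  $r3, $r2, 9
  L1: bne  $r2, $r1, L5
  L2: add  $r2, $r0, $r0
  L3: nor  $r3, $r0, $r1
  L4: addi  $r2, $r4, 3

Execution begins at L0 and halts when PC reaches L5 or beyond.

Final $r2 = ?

0

[0] xori  $r3, $r2, 9  →  {$r0:0, $r1:15, $r2:3, $r3:10, $r4:14}
[1] bne  $r2, $r1, L5  →  {$r0:0, $r1:15, $r2:3, $r3:10, $r4:14}  ⟨branch taken⟩
[2] add  $r2, $r0, $r0  →  {$r0:0, $r1:15, $r2:0, $r3:10, $r4:14}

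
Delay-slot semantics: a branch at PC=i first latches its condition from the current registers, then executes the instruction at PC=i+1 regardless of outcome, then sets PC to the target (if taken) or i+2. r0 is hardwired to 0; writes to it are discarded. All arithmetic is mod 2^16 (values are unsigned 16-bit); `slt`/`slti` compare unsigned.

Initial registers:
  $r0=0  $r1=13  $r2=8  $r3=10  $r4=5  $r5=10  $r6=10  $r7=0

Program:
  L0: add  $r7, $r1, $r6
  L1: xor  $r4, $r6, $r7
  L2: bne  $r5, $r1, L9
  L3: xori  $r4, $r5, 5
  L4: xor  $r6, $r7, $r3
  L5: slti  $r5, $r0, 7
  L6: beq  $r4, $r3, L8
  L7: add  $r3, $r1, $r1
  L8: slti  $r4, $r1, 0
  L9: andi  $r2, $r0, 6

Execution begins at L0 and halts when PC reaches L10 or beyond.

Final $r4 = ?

#0 add  $r7, $r1, $r6 ; 0/13/8/10/5/10/10/23
#1 xor  $r4, $r6, $r7 ; 0/13/8/10/29/10/10/23
#2 bne  $r5, $r1, L9 ; 0/13/8/10/29/10/10/23 ; →target
#3 xori  $r4, $r5, 5 ; 0/13/8/10/15/10/10/23
#9 andi  $r2, $r0, 6 ; 0/13/0/10/15/10/10/23

15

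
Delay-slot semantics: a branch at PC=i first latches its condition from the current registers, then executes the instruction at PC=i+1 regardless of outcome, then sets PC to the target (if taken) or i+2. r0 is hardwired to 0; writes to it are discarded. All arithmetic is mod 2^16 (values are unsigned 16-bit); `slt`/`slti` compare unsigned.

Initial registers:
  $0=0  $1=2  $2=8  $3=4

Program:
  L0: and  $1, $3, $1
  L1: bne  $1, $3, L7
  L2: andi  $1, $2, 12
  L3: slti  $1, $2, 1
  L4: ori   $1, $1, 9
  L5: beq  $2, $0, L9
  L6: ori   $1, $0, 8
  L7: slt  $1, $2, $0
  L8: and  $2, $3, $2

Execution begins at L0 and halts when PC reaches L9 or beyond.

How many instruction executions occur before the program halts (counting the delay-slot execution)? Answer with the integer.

#0 and  $1, $3, $1 ; 0/0/8/4
#1 bne  $1, $3, L7 ; 0/0/8/4 ; →target
#2 andi  $1, $2, 12 ; 0/8/8/4
#7 slt  $1, $2, $0 ; 0/0/8/4
#8 and  $2, $3, $2 ; 0/0/0/4

5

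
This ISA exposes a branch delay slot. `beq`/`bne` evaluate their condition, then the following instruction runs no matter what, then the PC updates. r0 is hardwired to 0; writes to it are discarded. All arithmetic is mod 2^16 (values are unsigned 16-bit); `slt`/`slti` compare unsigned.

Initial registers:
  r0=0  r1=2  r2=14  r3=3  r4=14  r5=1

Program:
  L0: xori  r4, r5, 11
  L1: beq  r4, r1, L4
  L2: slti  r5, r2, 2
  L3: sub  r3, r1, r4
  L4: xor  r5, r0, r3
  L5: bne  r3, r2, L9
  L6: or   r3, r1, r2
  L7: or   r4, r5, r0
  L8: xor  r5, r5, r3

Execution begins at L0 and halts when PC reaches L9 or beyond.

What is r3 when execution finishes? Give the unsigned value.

  step pc=0: xori  r4, r5, 11  regs=(0,2,14,3,10,1)
  step pc=1: beq  r4, r1, L4  cond=F  regs=(0,2,14,3,10,1)
  step pc=2: slti  r5, r2, 2  regs=(0,2,14,3,10,0)
  step pc=3: sub  r3, r1, r4  regs=(0,2,14,65528,10,0)
  step pc=4: xor  r5, r0, r3  regs=(0,2,14,65528,10,65528)
  step pc=5: bne  r3, r2, L9  cond=T  regs=(0,2,14,65528,10,65528)
  step pc=6: or   r3, r1, r2  regs=(0,2,14,14,10,65528)

14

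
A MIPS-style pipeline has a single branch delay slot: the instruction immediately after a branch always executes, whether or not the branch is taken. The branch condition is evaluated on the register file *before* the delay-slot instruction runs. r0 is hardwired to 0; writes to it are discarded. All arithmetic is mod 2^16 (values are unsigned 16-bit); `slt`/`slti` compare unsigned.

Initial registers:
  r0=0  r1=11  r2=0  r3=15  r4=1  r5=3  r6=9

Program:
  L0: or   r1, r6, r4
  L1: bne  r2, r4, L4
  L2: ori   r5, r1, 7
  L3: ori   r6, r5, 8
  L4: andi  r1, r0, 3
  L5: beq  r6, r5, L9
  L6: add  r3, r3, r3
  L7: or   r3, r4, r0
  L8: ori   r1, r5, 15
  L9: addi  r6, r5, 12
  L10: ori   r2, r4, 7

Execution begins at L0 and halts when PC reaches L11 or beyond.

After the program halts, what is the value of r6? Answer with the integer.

27

  step pc=0: or   r1, r6, r4  regs=(0,9,0,15,1,3,9)
  step pc=1: bne  r2, r4, L4  cond=T  regs=(0,9,0,15,1,3,9)
  step pc=2: ori   r5, r1, 7  regs=(0,9,0,15,1,15,9)
  step pc=4: andi  r1, r0, 3  regs=(0,0,0,15,1,15,9)
  step pc=5: beq  r6, r5, L9  cond=F  regs=(0,0,0,15,1,15,9)
  step pc=6: add  r3, r3, r3  regs=(0,0,0,30,1,15,9)
  step pc=7: or   r3, r4, r0  regs=(0,0,0,1,1,15,9)
  step pc=8: ori   r1, r5, 15  regs=(0,15,0,1,1,15,9)
  step pc=9: addi  r6, r5, 12  regs=(0,15,0,1,1,15,27)
  step pc=10: ori   r2, r4, 7  regs=(0,15,7,1,1,15,27)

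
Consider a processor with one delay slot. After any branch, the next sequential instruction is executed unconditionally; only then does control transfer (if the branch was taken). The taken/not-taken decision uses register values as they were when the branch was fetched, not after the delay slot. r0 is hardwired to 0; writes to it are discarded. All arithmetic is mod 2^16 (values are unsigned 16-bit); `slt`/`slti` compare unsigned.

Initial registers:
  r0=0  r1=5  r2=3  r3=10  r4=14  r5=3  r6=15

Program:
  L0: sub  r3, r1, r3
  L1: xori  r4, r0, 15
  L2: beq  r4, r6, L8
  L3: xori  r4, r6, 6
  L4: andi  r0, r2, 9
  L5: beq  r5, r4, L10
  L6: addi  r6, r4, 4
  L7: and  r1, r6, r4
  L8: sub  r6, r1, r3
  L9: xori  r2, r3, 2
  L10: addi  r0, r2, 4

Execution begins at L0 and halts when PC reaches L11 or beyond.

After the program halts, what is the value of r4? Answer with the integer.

9

PC=0  sub  r3, r1, r3        | r0=0 r1=5 r2=3 r3=65531 r4=14 r5=3 r6=15
PC=1  xori  r4, r0, 15       | r0=0 r1=5 r2=3 r3=65531 r4=15 r5=3 r6=15
PC=2  beq  r4, r6, L8        | r0=0 r1=5 r2=3 r3=65531 r4=15 r5=3 r6=15  [TAKEN]
PC=3  xori  r4, r6, 6        | r0=0 r1=5 r2=3 r3=65531 r4=9 r5=3 r6=15
PC=8  sub  r6, r1, r3        | r0=0 r1=5 r2=3 r3=65531 r4=9 r5=3 r6=10
PC=9  xori  r2, r3, 2        | r0=0 r1=5 r2=65529 r3=65531 r4=9 r5=3 r6=10
PC=10 addi  r0, r2, 4        | r0=0 r1=5 r2=65529 r3=65531 r4=9 r5=3 r6=10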